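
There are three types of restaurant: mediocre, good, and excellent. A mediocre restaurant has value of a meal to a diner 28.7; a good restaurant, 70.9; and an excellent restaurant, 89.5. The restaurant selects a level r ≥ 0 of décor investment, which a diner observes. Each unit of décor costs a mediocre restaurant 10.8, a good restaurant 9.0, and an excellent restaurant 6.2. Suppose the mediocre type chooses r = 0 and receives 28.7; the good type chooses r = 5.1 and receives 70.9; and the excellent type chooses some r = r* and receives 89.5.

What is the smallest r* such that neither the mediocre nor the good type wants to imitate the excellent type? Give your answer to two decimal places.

7.17

Good type (on-path payoff 70.9 − 9.0×5.1 = 25) won't mimic when 25 ≥ 89.5 − 9.0·r*, i.e. r* ≥ 7.17.
Mediocre type (on-path payoff 28.7) won't mimic when 28.7 ≥ 89.5 − 10.8·r*, i.e. r* ≥ 5.63.
Both must hold, so r* = max(5.63, 7.17) = 7.17. The good type's constraint binds.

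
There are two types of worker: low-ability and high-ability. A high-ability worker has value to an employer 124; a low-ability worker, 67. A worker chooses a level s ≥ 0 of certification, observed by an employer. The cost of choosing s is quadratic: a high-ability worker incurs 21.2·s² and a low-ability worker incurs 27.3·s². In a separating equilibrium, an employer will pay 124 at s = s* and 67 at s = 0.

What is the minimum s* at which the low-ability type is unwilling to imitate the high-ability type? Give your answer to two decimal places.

1.44

The low-ability type at s = 0 receives 67; imitating at s* yields 124 − 27.3·s*².
Indifference: 67 = 124 − 27.3·s*², so s*² = (124 − 67) / 27.3 ≈ 2.0879.
s* = √2.0879 ≈ 1.44.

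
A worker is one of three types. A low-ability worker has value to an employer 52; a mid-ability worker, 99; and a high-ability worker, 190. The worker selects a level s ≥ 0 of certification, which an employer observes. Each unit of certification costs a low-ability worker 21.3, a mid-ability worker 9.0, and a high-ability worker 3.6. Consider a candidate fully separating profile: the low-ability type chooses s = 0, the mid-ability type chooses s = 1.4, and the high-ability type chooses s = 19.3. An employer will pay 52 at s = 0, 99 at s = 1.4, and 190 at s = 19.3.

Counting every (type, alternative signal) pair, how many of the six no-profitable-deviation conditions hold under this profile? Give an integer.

Mid-ability (own payoff 99 − 9.0×1.4 = 86.4): to s=0 gives 52 → no gain ✓; to s=19.3 gives 190 − 9.0×19.3 = 16.3 → no gain ✓.
High-ability (own payoff 190 − 3.6×19.3 = 120.52): to s=0 gives 52 → no gain ✓; to s=1.4 gives 99 − 3.6×1.4 = 93.96 → no gain ✓.
Low-ability (own payoff 52): to s=1.4 gives 99 − 21.3×1.4 = 69.18 → profitable ✗; to s=19.3 gives 190 − 21.3×19.3 = -221.09 → no gain ✓.
5 of the 6 constraints hold; not an equilibrium.

5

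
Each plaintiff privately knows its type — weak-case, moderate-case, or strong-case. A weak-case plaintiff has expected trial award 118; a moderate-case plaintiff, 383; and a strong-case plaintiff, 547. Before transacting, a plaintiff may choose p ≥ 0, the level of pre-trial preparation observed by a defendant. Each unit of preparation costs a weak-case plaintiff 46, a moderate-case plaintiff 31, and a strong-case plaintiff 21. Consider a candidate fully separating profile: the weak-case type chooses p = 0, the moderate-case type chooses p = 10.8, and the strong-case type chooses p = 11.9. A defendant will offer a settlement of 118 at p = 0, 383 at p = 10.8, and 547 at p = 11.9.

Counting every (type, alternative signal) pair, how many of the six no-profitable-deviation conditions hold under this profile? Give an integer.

4

Strong-case (own payoff 547 − 21×11.9 = 297.1): to p=0 gives 118 → no gain ✓; to p=10.8 gives 383 − 21×10.8 = 156.2 → no gain ✓.
Weak-case (own payoff 118): to p=10.8 gives 383 − 46×10.8 = -113.8 → no gain ✓; to p=11.9 gives 547 − 46×11.9 = -0.4 → no gain ✓.
Moderate-case (own payoff 383 − 31×10.8 = 48.2): to p=0 gives 118 → profitable ✗; to p=11.9 gives 547 − 31×11.9 = 178.1 → profitable ✗.
4 of the 6 constraints hold; not an equilibrium.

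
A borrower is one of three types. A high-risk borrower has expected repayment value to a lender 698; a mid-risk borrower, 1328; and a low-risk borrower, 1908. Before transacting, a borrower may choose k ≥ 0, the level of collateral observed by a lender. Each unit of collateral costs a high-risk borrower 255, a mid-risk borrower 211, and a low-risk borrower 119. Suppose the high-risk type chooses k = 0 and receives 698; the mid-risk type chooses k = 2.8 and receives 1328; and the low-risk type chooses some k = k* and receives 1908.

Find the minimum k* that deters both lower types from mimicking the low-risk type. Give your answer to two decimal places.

High-risk type (on-path payoff 698) won't mimic when 698 ≥ 1908 − 255·k*, i.e. k* ≥ 4.75.
Mid-risk type (on-path payoff 1328 − 211×2.8 = 737.2) won't mimic when 737.2 ≥ 1908 − 211·k*, i.e. k* ≥ 5.55.
Both must hold, so k* = max(4.75, 5.55) = 5.55. The mid-risk type's constraint binds.

5.55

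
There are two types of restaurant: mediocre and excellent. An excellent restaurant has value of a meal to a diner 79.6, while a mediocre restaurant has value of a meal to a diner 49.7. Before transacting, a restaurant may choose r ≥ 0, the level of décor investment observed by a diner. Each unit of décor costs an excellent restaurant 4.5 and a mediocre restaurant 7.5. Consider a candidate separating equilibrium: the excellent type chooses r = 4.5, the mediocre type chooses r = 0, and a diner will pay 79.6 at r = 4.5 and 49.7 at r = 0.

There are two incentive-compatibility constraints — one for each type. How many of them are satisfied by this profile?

2

Mediocre type: stay at 0 → 49.7; mimic → 79.6 − 7.5 × 4.5 = 45.85. IC holds (49.7 ≥ 45.85).
Excellent type: signal → 79.6 − 4.5 × 4.5 = 59.35; deviate to 0 → 49.7. IC holds (59.35 ≥ 49.7).
2 of 2 constraints hold, so this is a separating equilibrium.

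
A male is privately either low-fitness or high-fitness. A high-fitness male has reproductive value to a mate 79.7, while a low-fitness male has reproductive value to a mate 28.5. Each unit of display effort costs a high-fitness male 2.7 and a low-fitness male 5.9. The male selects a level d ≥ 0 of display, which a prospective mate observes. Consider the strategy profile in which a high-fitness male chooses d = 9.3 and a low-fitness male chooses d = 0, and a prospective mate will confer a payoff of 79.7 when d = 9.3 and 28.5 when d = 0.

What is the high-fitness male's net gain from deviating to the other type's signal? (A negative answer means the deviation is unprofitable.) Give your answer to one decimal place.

Playing d = 9.3 the high-fitness male receives 79.7 − 2.7 × 9.3 = 54.59.
Deviating to d = 0 yields 28.5 instead.
Gain from deviating: 28.5 − 54.59 = -26.09, i.e. -26.1 to one decimal place.
The gain is negative, so the high-fitness type's incentive-compatibility constraint is satisfied.

-26.1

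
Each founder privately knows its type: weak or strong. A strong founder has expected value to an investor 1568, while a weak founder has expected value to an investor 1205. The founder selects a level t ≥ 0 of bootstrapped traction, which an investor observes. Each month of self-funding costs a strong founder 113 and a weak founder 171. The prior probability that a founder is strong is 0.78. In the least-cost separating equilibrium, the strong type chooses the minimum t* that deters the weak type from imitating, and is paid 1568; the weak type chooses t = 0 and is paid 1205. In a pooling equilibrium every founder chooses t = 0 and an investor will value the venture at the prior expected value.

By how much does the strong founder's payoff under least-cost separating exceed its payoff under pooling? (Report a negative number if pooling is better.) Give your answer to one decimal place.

Least-cost separating signal: t* solves 1205 = 1568 − 171·t*, so t* = (1568 − 1205)/171 ≈ 2.1228.
Strong type's separating payoff: 1568 − 113 × t* = 1568 − 113 × (1568 − 1205)/171 = 1568 − 41019/171 ≈ 1328.123.
Pooling payoff: 0.78 × 1568 + 0.22 × 1205 = 1488.14.
Difference: 1328.123 − 1488.14 = -160.017, i.e. -160.0 to one decimal place.
The strong type would prefer the pooling outcome.

-160.0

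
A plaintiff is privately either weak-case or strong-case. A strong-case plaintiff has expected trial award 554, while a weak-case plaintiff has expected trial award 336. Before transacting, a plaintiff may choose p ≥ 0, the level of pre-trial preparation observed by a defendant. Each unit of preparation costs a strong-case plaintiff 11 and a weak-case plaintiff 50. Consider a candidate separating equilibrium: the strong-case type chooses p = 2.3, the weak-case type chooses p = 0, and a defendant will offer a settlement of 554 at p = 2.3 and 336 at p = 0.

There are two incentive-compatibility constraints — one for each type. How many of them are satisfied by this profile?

Strong-case type: signal → 554 − 11 × 2.3 = 528.7; deviate to 0 → 336. IC holds (528.7 ≥ 336).
Weak-case type: stay at 0 → 336; mimic → 554 − 50 × 2.3 = 439. IC fails (336 < 439).
1 of 2 constraints hold, so this profile is not an equilibrium.

1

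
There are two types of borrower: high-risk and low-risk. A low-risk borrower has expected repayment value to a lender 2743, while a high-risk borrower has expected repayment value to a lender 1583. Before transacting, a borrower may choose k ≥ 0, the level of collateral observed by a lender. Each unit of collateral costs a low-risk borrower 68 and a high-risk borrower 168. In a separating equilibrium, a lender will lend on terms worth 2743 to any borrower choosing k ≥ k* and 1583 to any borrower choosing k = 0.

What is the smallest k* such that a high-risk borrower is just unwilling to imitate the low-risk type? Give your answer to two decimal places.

6.90

A high-risk borrower choosing k = 0 receives 1583.
Imitating at k* instead would pay 2743 at cost 168·k*, netting 2743 − 168·k*.
Indifference: 1583 = 2743 − 168·k*, so k* = (2743 − 1583) / 168 ≈ 6.90.
This is the high-risk type's binding incentive-compatibility constraint; any k ≥ 6.90 sustains separation on that side.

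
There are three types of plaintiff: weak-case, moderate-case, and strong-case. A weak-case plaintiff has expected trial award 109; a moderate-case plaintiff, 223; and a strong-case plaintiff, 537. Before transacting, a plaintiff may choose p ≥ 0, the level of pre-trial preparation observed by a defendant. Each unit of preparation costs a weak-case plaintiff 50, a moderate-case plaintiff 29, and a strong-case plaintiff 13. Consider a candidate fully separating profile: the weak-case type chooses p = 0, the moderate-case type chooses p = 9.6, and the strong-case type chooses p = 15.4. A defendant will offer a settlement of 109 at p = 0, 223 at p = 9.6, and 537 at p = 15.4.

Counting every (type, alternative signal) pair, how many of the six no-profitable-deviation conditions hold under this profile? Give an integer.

4

Weak-case (own payoff 109): to p=9.6 gives 223 − 50×9.6 = -257 → no gain ✓; to p=15.4 gives 537 − 50×15.4 = -233 → no gain ✓.
Moderate-case (own payoff 223 − 29×9.6 = -55.4): to p=0 gives 109 → profitable ✗; to p=15.4 gives 537 − 29×15.4 = 90.4 → profitable ✗.
Strong-case (own payoff 537 − 13×15.4 = 336.8): to p=0 gives 109 → no gain ✓; to p=9.6 gives 223 − 13×9.6 = 98.2 → no gain ✓.
4 of the 6 constraints hold; not an equilibrium.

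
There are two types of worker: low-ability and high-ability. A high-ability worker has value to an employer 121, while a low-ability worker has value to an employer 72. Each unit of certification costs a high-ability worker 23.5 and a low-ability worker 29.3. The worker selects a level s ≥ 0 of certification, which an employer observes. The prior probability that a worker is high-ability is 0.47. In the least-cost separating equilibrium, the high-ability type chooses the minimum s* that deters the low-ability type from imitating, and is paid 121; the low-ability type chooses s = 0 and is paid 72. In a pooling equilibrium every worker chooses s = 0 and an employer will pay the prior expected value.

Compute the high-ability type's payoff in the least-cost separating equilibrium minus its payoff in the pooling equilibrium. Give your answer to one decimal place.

-13.3

Least-cost separating signal: s* solves 72 = 121 − 29.3·s*, so s* = (121 − 72)/29.3 ≈ 1.6724.
High-ability type's separating payoff: 121 − 23.5 × s* = 121 − 23.5 × (121 − 72)/29.3 = 121 − 1151.5/29.3 ≈ 81.700.
Pooling payoff: 0.47 × 121 + 0.53 × 72 = 95.03.
Difference: 81.700 − 95.03 = -13.33, i.e. -13.3 to one decimal place.
The high-ability type would prefer the pooling outcome.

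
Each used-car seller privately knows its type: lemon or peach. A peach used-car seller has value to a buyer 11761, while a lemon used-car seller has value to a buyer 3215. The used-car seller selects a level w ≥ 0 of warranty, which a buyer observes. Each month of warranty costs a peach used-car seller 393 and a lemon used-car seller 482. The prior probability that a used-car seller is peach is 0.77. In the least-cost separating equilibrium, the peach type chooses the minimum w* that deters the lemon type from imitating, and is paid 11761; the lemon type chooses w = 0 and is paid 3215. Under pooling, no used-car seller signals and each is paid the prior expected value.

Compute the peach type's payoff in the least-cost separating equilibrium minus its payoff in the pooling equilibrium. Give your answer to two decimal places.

Least-cost separating signal: w* solves 3215 = 11761 − 482·w*, so w* = (11761 − 3215)/482 ≈ 17.7303.
Peach type's separating payoff: 11761 − 393 × w* = 11761 − 393 × (11761 − 3215)/482 = 11761 − 3358578/482 ≈ 4792.9959.
Pooling payoff: 0.77 × 11761 + 0.23 × 3215 = 9795.42.
Difference: 4792.9959 − 9795.42 = -5002.4241, i.e. -5002.42 to two decimal places.
The peach type would prefer the pooling outcome.

-5002.42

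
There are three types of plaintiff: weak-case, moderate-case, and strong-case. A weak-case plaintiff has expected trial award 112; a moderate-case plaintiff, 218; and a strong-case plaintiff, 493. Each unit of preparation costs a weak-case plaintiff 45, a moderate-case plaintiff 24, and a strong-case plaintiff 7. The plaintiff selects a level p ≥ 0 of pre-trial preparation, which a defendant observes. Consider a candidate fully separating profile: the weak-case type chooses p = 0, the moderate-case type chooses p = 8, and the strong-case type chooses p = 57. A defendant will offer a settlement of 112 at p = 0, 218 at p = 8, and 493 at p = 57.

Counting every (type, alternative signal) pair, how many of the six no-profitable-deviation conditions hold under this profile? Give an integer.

3

Weak-case (own payoff 112): to p=8 gives 218 − 45×8 = -142 → no gain ✓; to p=57 gives 493 − 45×57 = -2072 → no gain ✓.
Moderate-case (own payoff 218 − 24×8 = 26): to p=0 gives 112 → profitable ✗; to p=57 gives 493 − 24×57 = -875 → no gain ✓.
Strong-case (own payoff 493 − 7×57 = 94): to p=0 gives 112 → profitable ✗; to p=8 gives 218 − 7×8 = 162 → profitable ✗.
3 of the 6 constraints hold; not an equilibrium.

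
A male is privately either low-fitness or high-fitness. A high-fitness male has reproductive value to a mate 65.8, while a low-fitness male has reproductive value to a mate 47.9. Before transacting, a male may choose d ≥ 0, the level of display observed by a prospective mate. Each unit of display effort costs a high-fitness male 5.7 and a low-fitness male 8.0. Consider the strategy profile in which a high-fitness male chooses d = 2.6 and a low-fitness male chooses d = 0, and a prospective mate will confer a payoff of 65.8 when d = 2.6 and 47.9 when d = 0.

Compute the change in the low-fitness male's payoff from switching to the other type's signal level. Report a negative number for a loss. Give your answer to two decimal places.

-2.90

Playing d = 0 the low-fitness male receives 47.9.
Deviating to d = 2.6 brings payment 65.8 at cost 8.0 × 2.6 = 20.8, netting 45.
Gain from deviating: 45 − 47.9 = -2.90.
The gain is negative, so the low-fitness type's incentive-compatibility constraint is satisfied.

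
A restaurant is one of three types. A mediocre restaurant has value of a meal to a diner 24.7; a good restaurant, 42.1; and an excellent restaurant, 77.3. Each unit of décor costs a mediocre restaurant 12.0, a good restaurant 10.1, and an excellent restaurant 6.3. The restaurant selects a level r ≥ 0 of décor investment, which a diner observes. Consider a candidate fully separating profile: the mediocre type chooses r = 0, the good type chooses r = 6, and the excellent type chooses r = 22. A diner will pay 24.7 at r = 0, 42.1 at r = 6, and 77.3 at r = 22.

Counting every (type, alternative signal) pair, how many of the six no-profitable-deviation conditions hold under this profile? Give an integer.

Good (own payoff 42.1 − 10.1×6 = -18.5): to r=0 gives 24.7 → profitable ✗; to r=22 gives 77.3 − 10.1×22 = -144.9 → no gain ✓.
Excellent (own payoff 77.3 − 6.3×22 = -61.3): to r=0 gives 24.7 → profitable ✗; to r=6 gives 42.1 − 6.3×6 = 4.3 → profitable ✗.
Mediocre (own payoff 24.7): to r=6 gives 42.1 − 12.0×6 = -29.9 → no gain ✓; to r=22 gives 77.3 − 12.0×22 = -186.7 → no gain ✓.
3 of the 6 constraints hold; not an equilibrium.

3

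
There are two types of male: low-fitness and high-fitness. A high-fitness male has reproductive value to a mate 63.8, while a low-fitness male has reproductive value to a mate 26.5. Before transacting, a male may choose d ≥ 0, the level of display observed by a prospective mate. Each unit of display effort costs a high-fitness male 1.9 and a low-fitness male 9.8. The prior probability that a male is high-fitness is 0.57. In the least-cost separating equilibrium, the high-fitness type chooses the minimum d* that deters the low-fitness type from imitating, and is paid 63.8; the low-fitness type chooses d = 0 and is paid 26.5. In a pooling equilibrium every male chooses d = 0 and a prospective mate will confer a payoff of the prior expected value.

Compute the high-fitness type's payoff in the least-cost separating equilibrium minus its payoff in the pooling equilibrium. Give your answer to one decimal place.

Least-cost separating signal: d* solves 26.5 = 63.8 − 9.8·d*, so d* = (63.8 − 26.5)/9.8 ≈ 3.8061.
High-fitness type's separating payoff: 63.8 − 1.9 × d* = 63.8 − 1.9 × (63.8 − 26.5)/9.8 = 63.8 − 70.87/9.8 ≈ 56.568.
Pooling payoff: 0.57 × 63.8 + 0.43 × 26.5 = 47.761.
Difference: 56.568 − 47.761 = 8.807, i.e. 8.8 to one decimal place.
The high-fitness type prefers to separate.

8.8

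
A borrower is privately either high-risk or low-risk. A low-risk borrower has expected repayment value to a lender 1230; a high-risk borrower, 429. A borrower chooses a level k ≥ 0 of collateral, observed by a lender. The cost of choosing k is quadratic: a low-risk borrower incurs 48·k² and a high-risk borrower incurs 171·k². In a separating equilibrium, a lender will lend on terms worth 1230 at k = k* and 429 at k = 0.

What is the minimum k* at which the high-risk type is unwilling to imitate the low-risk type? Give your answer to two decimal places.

The high-risk type at k = 0 receives 429; imitating at k* yields 1230 − 171·k*².
Indifference: 429 = 1230 − 171·k*², so k*² = (1230 − 429) / 171 ≈ 4.6842.
k* = √4.6842 ≈ 2.16.

2.16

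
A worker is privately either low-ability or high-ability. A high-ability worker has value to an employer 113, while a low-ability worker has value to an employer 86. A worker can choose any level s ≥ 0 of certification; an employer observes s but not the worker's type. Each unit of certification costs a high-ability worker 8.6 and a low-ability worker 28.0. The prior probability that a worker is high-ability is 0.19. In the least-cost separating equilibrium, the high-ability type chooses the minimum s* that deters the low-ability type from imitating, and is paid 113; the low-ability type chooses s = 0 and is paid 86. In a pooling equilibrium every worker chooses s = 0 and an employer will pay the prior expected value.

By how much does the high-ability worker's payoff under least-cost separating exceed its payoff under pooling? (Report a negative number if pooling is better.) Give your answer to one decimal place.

13.6

Least-cost separating signal: s* solves 86 = 113 − 28.0·s*, so s* = (113 − 86)/28.0 ≈ 0.9643.
High-ability type's separating payoff: 113 − 8.6 × s* = 113 − 8.6 × (113 − 86)/28.0 = 113 − 232.2/28.0 ≈ 104.707.
Pooling payoff: 0.19 × 113 + 0.81 × 86 = 91.13.
Difference: 104.707 − 91.13 = 13.577, i.e. 13.6 to one decimal place.
The high-ability type prefers to separate.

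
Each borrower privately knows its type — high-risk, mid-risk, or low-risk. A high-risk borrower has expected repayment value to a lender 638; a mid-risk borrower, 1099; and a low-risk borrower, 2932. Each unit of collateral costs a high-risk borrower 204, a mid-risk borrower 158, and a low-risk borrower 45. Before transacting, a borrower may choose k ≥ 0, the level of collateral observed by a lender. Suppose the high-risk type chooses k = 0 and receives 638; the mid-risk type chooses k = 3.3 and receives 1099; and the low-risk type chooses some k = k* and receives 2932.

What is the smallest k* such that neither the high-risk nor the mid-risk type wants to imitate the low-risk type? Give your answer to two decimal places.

High-risk type (on-path payoff 638) won't mimic when 638 ≥ 2932 − 204·k*, i.e. k* ≥ 11.25.
Mid-risk type (on-path payoff 1099 − 158×3.3 = 577.6) won't mimic when 577.6 ≥ 2932 − 158·k*, i.e. k* ≥ 14.90.
Both must hold, so k* = max(11.25, 14.90) = 14.90. The mid-risk type's constraint binds.

14.90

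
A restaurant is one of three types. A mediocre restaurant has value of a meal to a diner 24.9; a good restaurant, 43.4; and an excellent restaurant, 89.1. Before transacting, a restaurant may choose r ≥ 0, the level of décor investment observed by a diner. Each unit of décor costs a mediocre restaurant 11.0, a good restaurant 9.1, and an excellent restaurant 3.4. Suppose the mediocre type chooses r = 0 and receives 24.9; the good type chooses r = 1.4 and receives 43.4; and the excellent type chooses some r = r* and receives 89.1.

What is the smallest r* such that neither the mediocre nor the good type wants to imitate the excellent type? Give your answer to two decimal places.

6.42

Good type (on-path payoff 43.4 − 9.1×1.4 = 30.66) won't mimic when 30.66 ≥ 89.1 − 9.1·r*, i.e. r* ≥ 6.42.
Mediocre type (on-path payoff 24.9) won't mimic when 24.9 ≥ 89.1 − 11.0·r*, i.e. r* ≥ 5.84.
Both must hold, so r* = max(5.84, 6.42) = 6.42. The good type's constraint binds.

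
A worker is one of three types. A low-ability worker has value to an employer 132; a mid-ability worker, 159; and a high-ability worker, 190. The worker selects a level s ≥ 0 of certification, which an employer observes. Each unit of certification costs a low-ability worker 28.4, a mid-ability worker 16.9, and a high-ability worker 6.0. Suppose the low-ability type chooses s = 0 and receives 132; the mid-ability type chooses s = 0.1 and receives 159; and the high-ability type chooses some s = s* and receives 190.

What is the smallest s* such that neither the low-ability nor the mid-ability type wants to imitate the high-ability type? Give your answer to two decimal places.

Mid-ability type (on-path payoff 159 − 16.9×0.1 = 157.31) won't mimic when 157.31 ≥ 190 − 16.9·s*, i.e. s* ≥ 1.93.
Low-ability type (on-path payoff 132) won't mimic when 132 ≥ 190 − 28.4·s*, i.e. s* ≥ 2.04.
Both must hold, so s* = max(2.04, 1.93) = 2.04. The low-ability type's constraint binds.

2.04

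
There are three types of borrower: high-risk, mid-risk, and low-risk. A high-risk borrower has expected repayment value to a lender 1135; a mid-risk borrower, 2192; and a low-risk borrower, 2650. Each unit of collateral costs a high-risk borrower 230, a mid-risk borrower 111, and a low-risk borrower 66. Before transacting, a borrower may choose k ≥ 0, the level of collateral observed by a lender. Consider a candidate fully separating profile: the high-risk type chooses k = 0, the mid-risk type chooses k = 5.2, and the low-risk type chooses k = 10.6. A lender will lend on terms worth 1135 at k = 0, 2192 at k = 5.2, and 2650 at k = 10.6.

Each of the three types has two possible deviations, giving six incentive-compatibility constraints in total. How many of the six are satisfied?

Low-risk (own payoff 2650 − 66×10.6 = 1950.4): to k=0 gives 1135 → no gain ✓; to k=5.2 gives 2192 − 66×5.2 = 1848.8 → no gain ✓.
High-risk (own payoff 1135): to k=5.2 gives 2192 − 230×5.2 = 996 → no gain ✓; to k=10.6 gives 2650 − 230×10.6 = 212 → no gain ✓.
Mid-risk (own payoff 2192 − 111×5.2 = 1614.8): to k=0 gives 1135 → no gain ✓; to k=10.6 gives 2650 − 111×10.6 = 1473.4 → no gain ✓.
6 of the 6 constraints hold; this profile is a separating equilibrium.

6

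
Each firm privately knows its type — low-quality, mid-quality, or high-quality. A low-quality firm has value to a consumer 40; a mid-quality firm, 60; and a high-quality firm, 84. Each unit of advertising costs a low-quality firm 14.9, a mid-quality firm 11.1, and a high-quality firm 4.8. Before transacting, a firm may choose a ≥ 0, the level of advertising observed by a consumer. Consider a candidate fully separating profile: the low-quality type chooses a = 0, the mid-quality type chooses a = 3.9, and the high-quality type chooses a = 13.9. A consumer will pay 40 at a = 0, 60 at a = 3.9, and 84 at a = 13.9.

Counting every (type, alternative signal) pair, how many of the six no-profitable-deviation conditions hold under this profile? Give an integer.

Mid-quality (own payoff 60 − 11.1×3.9 = 16.71): to a=0 gives 40 → profitable ✗; to a=13.9 gives 84 − 11.1×13.9 = -70.29 → no gain ✓.
Low-quality (own payoff 40): to a=3.9 gives 60 − 14.9×3.9 = 1.89 → no gain ✓; to a=13.9 gives 84 − 14.9×13.9 = -123.11 → no gain ✓.
High-quality (own payoff 84 − 4.8×13.9 = 17.28): to a=0 gives 40 → profitable ✗; to a=3.9 gives 60 − 4.8×3.9 = 41.28 → profitable ✗.
3 of the 6 constraints hold; not an equilibrium.

3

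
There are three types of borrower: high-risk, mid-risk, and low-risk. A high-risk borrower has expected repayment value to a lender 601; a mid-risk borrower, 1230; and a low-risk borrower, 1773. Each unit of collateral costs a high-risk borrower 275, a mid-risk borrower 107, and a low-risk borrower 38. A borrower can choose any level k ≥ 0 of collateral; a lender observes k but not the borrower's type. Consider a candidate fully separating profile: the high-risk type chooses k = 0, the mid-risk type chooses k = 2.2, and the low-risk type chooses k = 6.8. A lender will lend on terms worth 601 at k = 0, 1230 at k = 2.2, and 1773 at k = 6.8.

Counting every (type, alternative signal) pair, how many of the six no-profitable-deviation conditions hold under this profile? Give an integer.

4

High-risk (own payoff 601): to k=2.2 gives 1230 − 275×2.2 = 625 → profitable ✗; to k=6.8 gives 1773 − 275×6.8 = -97 → no gain ✓.
Mid-risk (own payoff 1230 − 107×2.2 = 994.6): to k=0 gives 601 → no gain ✓; to k=6.8 gives 1773 − 107×6.8 = 1045.4 → profitable ✗.
Low-risk (own payoff 1773 − 38×6.8 = 1514.6): to k=0 gives 601 → no gain ✓; to k=2.2 gives 1230 − 38×2.2 = 1146.4 → no gain ✓.
4 of the 6 constraints hold; not an equilibrium.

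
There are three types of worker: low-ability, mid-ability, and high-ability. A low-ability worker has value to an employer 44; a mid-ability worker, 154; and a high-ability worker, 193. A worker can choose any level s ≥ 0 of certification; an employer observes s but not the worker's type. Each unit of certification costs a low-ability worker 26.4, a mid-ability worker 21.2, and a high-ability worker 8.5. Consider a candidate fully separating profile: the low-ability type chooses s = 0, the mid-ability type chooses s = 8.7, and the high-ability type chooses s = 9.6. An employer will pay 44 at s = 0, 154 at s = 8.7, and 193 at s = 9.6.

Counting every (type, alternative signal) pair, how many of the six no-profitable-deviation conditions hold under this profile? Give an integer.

4

Mid-ability (own payoff 154 − 21.2×8.7 = -30.44): to s=0 gives 44 → profitable ✗; to s=9.6 gives 193 − 21.2×9.6 = -10.52 → profitable ✗.
Low-ability (own payoff 44): to s=8.7 gives 154 − 26.4×8.7 = -75.68 → no gain ✓; to s=9.6 gives 193 − 26.4×9.6 = -60.44 → no gain ✓.
High-ability (own payoff 193 − 8.5×9.6 = 111.4): to s=0 gives 44 → no gain ✓; to s=8.7 gives 154 − 8.5×8.7 = 80.05 → no gain ✓.
4 of the 6 constraints hold; not an equilibrium.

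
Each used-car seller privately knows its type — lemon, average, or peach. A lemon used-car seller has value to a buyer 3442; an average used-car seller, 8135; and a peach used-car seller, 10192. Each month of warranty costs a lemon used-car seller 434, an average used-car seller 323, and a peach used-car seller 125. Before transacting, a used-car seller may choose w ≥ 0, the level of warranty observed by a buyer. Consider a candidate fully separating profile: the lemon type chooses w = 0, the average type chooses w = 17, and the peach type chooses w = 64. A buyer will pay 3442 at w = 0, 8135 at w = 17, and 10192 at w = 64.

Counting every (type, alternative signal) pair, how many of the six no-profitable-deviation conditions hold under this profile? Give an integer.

Peach (own payoff 10192 − 125×64 = 2192): to w=0 gives 3442 → profitable ✗; to w=17 gives 8135 − 125×17 = 6010 → profitable ✗.
Lemon (own payoff 3442): to w=17 gives 8135 − 434×17 = 757 → no gain ✓; to w=64 gives 10192 − 434×64 = -17584 → no gain ✓.
Average (own payoff 8135 − 323×17 = 2644): to w=0 gives 3442 → profitable ✗; to w=64 gives 10192 − 323×64 = -10480 → no gain ✓.
3 of the 6 constraints hold; not an equilibrium.

3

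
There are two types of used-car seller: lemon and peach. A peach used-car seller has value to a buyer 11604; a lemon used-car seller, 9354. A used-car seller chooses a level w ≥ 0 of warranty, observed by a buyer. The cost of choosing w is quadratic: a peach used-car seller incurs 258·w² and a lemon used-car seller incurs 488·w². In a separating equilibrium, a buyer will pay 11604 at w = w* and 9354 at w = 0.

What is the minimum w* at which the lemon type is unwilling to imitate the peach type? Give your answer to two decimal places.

The lemon type at w = 0 receives 9354; imitating at w* yields 11604 − 488·w*².
Indifference: 9354 = 11604 − 488·w*², so w*² = (11604 − 9354) / 488 ≈ 4.6107.
w* = √4.6107 ≈ 2.15.

2.15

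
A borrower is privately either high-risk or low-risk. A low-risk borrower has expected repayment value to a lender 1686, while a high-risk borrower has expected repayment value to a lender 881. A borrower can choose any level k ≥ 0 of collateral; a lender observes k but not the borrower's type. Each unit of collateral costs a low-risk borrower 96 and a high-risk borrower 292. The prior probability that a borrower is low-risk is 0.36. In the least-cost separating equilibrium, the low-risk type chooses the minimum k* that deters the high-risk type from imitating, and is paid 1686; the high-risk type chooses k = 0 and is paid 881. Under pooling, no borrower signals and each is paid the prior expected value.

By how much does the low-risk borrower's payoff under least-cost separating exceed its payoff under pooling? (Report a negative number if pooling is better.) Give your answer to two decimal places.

Least-cost separating signal: k* solves 881 = 1686 − 292·k*, so k* = (1686 − 881)/292 ≈ 2.7568.
Low-risk type's separating payoff: 1686 − 96 × k* = 1686 − 96 × (1686 − 881)/292 = 1686 − 77280/292 ≈ 1421.3425.
Pooling payoff: 0.36 × 1686 + 0.64 × 881 = 1170.8.
Difference: 1421.3425 − 1170.8 = 250.5425, i.e. 250.54 to two decimal places.
The low-risk type prefers to separate.

250.54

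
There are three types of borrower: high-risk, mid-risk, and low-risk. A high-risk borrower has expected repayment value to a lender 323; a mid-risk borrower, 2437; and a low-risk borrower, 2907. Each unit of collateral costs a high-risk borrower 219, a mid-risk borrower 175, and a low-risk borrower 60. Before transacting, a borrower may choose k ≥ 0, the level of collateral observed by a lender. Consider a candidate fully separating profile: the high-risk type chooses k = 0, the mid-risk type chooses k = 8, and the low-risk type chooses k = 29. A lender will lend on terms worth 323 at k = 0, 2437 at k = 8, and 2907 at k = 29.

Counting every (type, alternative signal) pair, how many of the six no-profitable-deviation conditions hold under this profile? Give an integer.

High-risk (own payoff 323): to k=8 gives 2437 − 219×8 = 685 → profitable ✗; to k=29 gives 2907 − 219×29 = -3444 → no gain ✓.
Low-risk (own payoff 2907 − 60×29 = 1167): to k=0 gives 323 → no gain ✓; to k=8 gives 2437 − 60×8 = 1957 → profitable ✗.
Mid-risk (own payoff 2437 − 175×8 = 1037): to k=0 gives 323 → no gain ✓; to k=29 gives 2907 − 175×29 = -2168 → no gain ✓.
4 of the 6 constraints hold; not an equilibrium.

4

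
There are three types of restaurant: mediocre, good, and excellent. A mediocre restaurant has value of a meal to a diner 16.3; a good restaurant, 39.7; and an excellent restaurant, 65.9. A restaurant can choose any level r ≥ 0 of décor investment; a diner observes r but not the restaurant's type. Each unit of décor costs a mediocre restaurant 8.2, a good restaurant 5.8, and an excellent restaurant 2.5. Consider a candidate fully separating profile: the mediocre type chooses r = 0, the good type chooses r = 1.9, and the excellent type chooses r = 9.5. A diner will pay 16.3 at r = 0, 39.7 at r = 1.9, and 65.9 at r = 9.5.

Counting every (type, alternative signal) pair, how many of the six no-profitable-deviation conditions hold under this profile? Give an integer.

Excellent (own payoff 65.9 − 2.5×9.5 = 42.15): to r=0 gives 16.3 → no gain ✓; to r=1.9 gives 39.7 − 2.5×1.9 = 34.95 → no gain ✓.
Mediocre (own payoff 16.3): to r=1.9 gives 39.7 − 8.2×1.9 = 24.12 → profitable ✗; to r=9.5 gives 65.9 − 8.2×9.5 = -12 → no gain ✓.
Good (own payoff 39.7 − 5.8×1.9 = 28.68): to r=0 gives 16.3 → no gain ✓; to r=9.5 gives 65.9 − 5.8×9.5 = 10.8 → no gain ✓.
5 of the 6 constraints hold; not an equilibrium.

5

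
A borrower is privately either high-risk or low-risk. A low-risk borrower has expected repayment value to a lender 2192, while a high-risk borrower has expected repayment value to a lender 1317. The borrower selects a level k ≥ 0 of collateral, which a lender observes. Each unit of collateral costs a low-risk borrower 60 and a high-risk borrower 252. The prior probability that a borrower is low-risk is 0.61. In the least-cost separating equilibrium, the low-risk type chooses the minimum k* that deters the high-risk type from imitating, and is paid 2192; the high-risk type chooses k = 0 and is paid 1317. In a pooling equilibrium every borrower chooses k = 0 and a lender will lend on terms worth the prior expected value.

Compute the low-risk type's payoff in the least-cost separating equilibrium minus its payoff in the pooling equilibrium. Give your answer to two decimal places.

Least-cost separating signal: k* solves 1317 = 2192 − 252·k*, so k* = (2192 − 1317)/252 ≈ 3.4722.
Low-risk type's separating payoff: 2192 − 60 × k* = 2192 − 60 × (2192 − 1317)/252 = 2192 − 52500/252 ≈ 1983.6667.
Pooling payoff: 0.61 × 2192 + 0.39 × 1317 = 1850.75.
Difference: 1983.6667 − 1850.75 = 132.9167, i.e. 132.92 to two decimal places.
The low-risk type prefers to separate.

132.92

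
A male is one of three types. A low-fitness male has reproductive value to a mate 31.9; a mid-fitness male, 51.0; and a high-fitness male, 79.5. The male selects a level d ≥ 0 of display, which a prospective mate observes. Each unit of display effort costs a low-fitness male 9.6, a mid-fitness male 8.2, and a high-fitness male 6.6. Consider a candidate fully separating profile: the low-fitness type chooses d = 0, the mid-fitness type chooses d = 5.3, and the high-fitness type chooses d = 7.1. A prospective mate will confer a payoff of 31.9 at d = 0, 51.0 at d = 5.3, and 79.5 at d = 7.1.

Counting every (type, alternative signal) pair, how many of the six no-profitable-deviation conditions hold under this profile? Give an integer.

Mid-fitness (own payoff 51.0 − 8.2×5.3 = 7.54): to d=0 gives 31.9 → profitable ✗; to d=7.1 gives 79.5 − 8.2×7.1 = 21.28 → profitable ✗.
High-fitness (own payoff 79.5 − 6.6×7.1 = 32.64): to d=0 gives 31.9 → no gain ✓; to d=5.3 gives 51.0 − 6.6×5.3 = 16.02 → no gain ✓.
Low-fitness (own payoff 31.9): to d=5.3 gives 51.0 − 9.6×5.3 = 0.12 → no gain ✓; to d=7.1 gives 79.5 − 9.6×7.1 = 11.34 → no gain ✓.
4 of the 6 constraints hold; not an equilibrium.

4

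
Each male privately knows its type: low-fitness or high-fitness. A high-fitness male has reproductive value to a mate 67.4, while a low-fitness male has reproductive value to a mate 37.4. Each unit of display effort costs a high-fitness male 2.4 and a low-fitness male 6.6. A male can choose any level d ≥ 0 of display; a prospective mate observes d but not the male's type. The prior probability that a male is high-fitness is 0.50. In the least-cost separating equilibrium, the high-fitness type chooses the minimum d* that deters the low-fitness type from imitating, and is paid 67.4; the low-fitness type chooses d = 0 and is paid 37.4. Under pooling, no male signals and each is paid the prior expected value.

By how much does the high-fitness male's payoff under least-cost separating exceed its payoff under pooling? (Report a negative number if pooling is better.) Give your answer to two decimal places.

Least-cost separating signal: d* solves 37.4 = 67.4 − 6.6·d*, so d* = (67.4 − 37.4)/6.6 ≈ 4.5455.
High-fitness type's separating payoff: 67.4 − 2.4 × d* = 67.4 − 2.4 × (67.4 − 37.4)/6.6 = 67.4 − 72/6.6 ≈ 56.4909.
Pooling payoff: 0.50 × 67.4 + 0.50 × 37.4 = 52.4.
Difference: 56.4909 − 52.4 = 4.0909, i.e. 4.09 to two decimal places.
The high-fitness type prefers to separate.

4.09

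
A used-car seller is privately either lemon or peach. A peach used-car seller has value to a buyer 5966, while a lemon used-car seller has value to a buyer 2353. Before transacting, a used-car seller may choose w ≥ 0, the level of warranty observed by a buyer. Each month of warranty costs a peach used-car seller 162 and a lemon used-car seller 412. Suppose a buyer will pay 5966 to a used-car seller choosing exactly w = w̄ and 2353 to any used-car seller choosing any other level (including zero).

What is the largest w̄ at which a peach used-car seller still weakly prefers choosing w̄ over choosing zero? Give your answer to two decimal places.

Choosing w̄ yields the peach type 5966 − 162·w̄; choosing zero yields 2353.
The peach type is indifferent at 5966 − 162·w̄ = 2353, i.e. w̄ = (5966 − 2353) / 162 ≈ 22.30.
For any w̄ above 22.30 the peach type would rather pool at zero, so separation collapses.

22.30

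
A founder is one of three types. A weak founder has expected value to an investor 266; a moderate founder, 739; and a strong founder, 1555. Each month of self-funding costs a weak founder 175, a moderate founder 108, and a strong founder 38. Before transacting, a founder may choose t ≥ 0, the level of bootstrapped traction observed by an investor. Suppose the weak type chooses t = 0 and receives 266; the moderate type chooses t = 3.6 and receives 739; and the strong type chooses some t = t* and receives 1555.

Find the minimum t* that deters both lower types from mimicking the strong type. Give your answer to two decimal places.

Weak type (on-path payoff 266) won't mimic when 266 ≥ 1555 − 175·t*, i.e. t* ≥ 7.37.
Moderate type (on-path payoff 739 − 108×3.6 = 350.2) won't mimic when 350.2 ≥ 1555 − 108·t*, i.e. t* ≥ 11.16.
Both must hold, so t* = max(7.37, 11.16) = 11.16. The moderate type's constraint binds.

11.16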